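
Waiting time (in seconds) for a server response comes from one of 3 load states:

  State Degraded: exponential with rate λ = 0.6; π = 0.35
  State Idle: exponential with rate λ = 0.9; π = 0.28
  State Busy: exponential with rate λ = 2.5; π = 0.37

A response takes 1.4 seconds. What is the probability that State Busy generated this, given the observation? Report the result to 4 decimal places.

0.1470

P(component k | x) = w_k·f_k(x) / marginal(x), where marginal(x) = Σ_j w_j·f_j(x).
Evaluate each component's likelihood at the observed value:
  p_Degraded = 0.259026
  p_Idle = 0.255289
  p_Busy = 0.0754935
Weight by the priors:
  w_Degraded·p_Degraded = 0.35 × 0.259026 = 0.0906592
  w_Idle·p_Idle = 0.28 × 0.255289 = 0.0714808
  w_Busy·p_Busy = 0.37 × 0.0754935 = 0.0279326
Denominator: 0.0906592 + 0.0714808 + 0.0279326 = 0.190073
Responsibility of State Busy: 0.0279326 / 0.190073 ≈ 0.1470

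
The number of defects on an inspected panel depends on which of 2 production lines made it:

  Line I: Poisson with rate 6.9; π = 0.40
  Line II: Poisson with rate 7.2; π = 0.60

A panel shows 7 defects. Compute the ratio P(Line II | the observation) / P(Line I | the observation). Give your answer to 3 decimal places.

Only the two components matter; the odds are (π_i f_i(x)) / (π_j f_j(x)).
Evaluate each component's likelihood at the observed value:
  f_I = 0.148895
  f_II = 0.148586
Posterior odds = (π_II·f_II) / (π_I·f_I) = (0.60·0.148586) / (0.40·0.148895) = 0.0891513 / 0.0595581 ≈ 1.497

1.497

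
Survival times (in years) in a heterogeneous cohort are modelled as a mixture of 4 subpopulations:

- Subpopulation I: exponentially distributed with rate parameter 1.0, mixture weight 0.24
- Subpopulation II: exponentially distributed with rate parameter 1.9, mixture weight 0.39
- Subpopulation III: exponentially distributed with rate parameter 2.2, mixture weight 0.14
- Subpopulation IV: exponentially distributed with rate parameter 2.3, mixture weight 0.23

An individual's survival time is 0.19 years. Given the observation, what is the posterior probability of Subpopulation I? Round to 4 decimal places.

P(component k | x) = π_k·f_k(x) / marginal(x), where marginal(x) = Σ_j π_j·f_j(x).
Exponential densities:
  L_I = 1.0·e^(−1.0·0.19) = 1.0·e^(−0.1900) = 0.826959
  L_II = 1.9·e^(−1.9·0.19) = 1.9·e^(−0.3610) = 1.32426
  L_III = 2.2·e^(−2.2·0.19) = 2.2·e^(−0.4180) = 1.4484
  L_IV = 2.3·e^(−2.3·0.19) = 2.3·e^(−0.4370) = 1.48573
Multiply by the mixture weights:
  π_I·L_I = 0.24 × 0.826959 = 0.19847
  π_II·L_II = 0.39 × 1.32426 = 0.516461
  π_III·L_III = 0.14 × 1.4484 = 0.202776
  π_IV·L_IV = 0.23 × 1.48573 = 0.341719
Normaliser: 0.19847 + 0.516461 + 0.202776 + 0.341719 = 1.25943
Responsibility of Subpopulation I: 0.19847 / 1.25943 ≈ 0.1576

0.1576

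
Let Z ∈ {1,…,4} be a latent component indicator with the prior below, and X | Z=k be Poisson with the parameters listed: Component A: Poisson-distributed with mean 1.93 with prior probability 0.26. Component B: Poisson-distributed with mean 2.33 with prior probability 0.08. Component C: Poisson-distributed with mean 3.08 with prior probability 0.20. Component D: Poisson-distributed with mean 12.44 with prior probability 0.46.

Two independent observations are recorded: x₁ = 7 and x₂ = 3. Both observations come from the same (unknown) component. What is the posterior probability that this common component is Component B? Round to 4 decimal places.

0.0880

The responsibility of component k is P(Z=k) f_k(x) divided by Σ_j P(Z=j) f_j(x).
Since both observations come from the same component, the likelihood for component k is f_k(x₁)·f_k(x₂).
  f_A = [e^(−1.93)·1.93^7/7! = 0.00287265] × [0.173913] = 0.000499591
  f_B = [e^(−2.33)·2.33^7/7! = 0.00719705] × [0.205121] = 0.00147627
  f_C = [e^(−3.08)·3.08^7/7! = 0.0239771] × [0.223807] = 0.00536626
  f_D = [e^(−12.44)·12.44^7/7! = 0.0361983] × [0.00126966] = 4.59595e-05
Unnormalised posteriors:
  P(Z=A)·f_A = 0.26 × 0.000499591 = 0.000129894
  P(Z=B)·f_B = 0.08 × 0.00147627 = 0.000118101
  P(Z=C)·f_C = 0.20 × 0.00536626 = 0.00107325
  P(Z=D)·f_D = 0.46 × 4.59595e-05 = 2.11414e-05
Normaliser: 0.000129894 + 0.000118101 + 0.00107325 + 2.11414e-05 = 0.00134239
Responsibility of Component B: 0.000118101 / 0.00134239 ≈ 0.0880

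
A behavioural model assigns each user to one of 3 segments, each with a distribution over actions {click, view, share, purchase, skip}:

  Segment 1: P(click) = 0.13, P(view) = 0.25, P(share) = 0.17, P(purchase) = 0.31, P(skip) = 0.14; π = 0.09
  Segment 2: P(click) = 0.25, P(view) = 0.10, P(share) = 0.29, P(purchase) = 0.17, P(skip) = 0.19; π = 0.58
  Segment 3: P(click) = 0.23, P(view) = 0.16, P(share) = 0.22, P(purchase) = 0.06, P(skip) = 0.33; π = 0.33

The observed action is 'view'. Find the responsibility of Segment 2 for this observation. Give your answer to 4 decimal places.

0.4351

By Bayes' theorem, P(k | x) = π_k f_k(x) / Σ_j π_j f_j(x).
Component likelihoods at x = 'view':
  L_1 = 0.25
  L_2 = 0.1
  L_3 = 0.16
Multiply by the mixture weights:
  π_1·L_1 = 0.09 × 0.25 = 0.0225
  π_2·L_2 = 0.58 × 0.1 = 0.058
  π_3·L_3 = 0.33 × 0.16 = 0.0528
Sum: 0.0225 + 0.058 + 0.0528 = 0.1333
Responsibility of Segment 2: 0.058 / 0.1333 ≈ 0.4351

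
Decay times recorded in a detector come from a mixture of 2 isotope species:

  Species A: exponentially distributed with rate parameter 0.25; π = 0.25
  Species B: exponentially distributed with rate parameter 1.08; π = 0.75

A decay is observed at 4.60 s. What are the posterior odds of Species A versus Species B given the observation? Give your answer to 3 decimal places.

Only the two components matter; the odds are (w_i f_i(x)) / (w_j f_j(x)).
Evaluate each component's likelihood at the observed value:
  f_A = 0.0791592
  f_B = 0.00751361
Posterior odds = (w_A·f_A) / (w_B·f_B) = (0.25·0.0791592) / (0.75·0.00751361) = 0.0197898 / 0.00563521 ≈ 3.512

3.512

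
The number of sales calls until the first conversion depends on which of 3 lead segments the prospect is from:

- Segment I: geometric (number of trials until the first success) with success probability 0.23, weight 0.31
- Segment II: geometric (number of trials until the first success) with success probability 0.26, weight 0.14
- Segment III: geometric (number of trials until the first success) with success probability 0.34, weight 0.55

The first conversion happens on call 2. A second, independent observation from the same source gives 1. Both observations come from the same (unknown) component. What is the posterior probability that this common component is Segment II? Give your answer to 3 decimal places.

By Bayes' theorem, P(k | x) = π_k f_k(x) / Σ_j π_j f_j(x).
Since both observations come from the same component, the likelihood for component k is f_k(x₁)·f_k(x₂).
  p_I = [0.1771] × [0.23] = 0.040733
  p_II = [0.1924] × [0.26] = 0.050024
  p_III = [0.2244] × [0.34] = 0.076296
Unnormalised posteriors:
  π_I·p_I = 0.31 × 0.040733 = 0.0126272
  π_II·p_II = 0.14 × 0.050024 = 0.00700336
  π_III·p_III = 0.55 × 0.076296 = 0.0419628
Normaliser: 0.0126272 + 0.00700336 + 0.0419628 = 0.0615934
Responsibility of Segment II: 0.00700336 / 0.0615934 ≈ 0.114

0.114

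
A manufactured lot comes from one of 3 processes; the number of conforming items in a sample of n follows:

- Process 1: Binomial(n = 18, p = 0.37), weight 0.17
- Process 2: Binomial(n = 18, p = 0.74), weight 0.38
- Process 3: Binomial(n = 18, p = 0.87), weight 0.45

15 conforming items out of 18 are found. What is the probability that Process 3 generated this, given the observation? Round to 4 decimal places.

By Bayes' theorem, P(k | x) = π_k f_k(x) / Σ_j π_j f_j(x).
Binomial probabilities:
  p_1 = C(18,15)·0.37^15·0.63^3 = 816·3.33446e-07·0.250047 = 6.80358e-05
  p_2 = C(18,15)·0.74^15·0.26^3 = 816·0.0109264·0.017576 = 0.156706
  p_3 = C(18,15)·0.87^15·0.13^3 = 816·0.123819·0.002197 = 0.221978
Prior × likelihood for each component:
  π_1·p_1 = 0.17 × 6.80358e-05 = 1.15661e-05
  π_2·p_2 = 0.38 × 0.156706 = 0.0595483
  π_3·p_3 = 0.45 × 0.221978 = 0.0998899
Evidence: 1.15661e-05 + 0.0595483 + 0.0998899 = 0.15945
P(Process 3 | x) = 0.0998899 / 0.15945 ≈ 0.6265

0.6265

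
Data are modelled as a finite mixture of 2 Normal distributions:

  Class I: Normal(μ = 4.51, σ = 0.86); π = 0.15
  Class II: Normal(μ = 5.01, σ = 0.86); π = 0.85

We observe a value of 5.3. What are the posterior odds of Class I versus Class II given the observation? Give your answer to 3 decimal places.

Since P(k|x) ∝ w_k f_k(x), the posterior odds are w_i f_i(x) / (w_j f_j(x)).
Normal densities:
  f_I = (1/(0.86·√(2π)))·exp(−(5.3−4.51)²/(2·0.86²)) = 0.463886·exp(-0.42192) = 0.304211
  f_II = (1/(0.86·√(2π)))·exp(−(5.3−5.01)²/(2·0.86²)) = 0.463886·exp(-0.05686) = 0.438248
0.0456317 / 0.372511 ≈ 0.122

0.122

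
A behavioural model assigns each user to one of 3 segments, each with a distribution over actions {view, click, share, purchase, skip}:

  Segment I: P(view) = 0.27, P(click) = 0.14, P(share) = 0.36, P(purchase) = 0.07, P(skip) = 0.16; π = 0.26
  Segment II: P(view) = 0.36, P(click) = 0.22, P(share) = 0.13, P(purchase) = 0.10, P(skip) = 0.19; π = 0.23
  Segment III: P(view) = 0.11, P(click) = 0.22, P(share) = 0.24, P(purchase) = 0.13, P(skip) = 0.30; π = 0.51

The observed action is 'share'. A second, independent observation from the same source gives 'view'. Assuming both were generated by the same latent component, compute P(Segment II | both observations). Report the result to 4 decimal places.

The responsibility of component k is π_k f_k(x) divided by Σ_j π_j f_j(x).
Since both observations come from the same component, the likelihood for component k is f_k(x₁)·f_k(x₂).
  f_I = [P(share | comp) = 0.36] × [0.27] = 0.0972
  f_II = [P(share | comp) = 0.13] × [0.36] = 0.0468
  f_III = [P(share | comp) = 0.24] × [0.11] = 0.0264
Prior × likelihood for each component:
  π_I·f_I = 0.26 × 0.0972 = 0.025272
  π_II·f_II = 0.23 × 0.0468 = 0.010764
  π_III·f_III = 0.51 × 0.0264 = 0.013464
Marginal: 0.025272 + 0.010764 + 0.013464 = 0.0495
P(Segment II | x₁,x₂) = 0.010764 / 0.0495 ≈ 0.2175

0.2175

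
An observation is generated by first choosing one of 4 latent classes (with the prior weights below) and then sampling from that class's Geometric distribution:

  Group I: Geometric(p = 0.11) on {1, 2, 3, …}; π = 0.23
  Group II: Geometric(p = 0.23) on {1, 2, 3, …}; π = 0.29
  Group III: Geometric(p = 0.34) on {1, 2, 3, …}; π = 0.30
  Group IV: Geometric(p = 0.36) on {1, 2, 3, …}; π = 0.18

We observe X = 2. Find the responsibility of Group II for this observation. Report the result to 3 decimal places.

0.281

By Bayes' theorem, P(k | x) = P(Z=k) f_k(x) / Σ_j P(Z=j) f_j(x).
Geometric probabilities:
  L_I = 0.11·(1−0.11)^1 = 0.11·0.89 = 0.0979
  L_II = 0.23·(1−0.23)^1 = 0.23·0.77 = 0.1771
  L_III = 0.34·(1−0.34)^1 = 0.34·0.66 = 0.2244
  L_IV = 0.36·(1−0.36)^1 = 0.36·0.64 = 0.2304
Weight by the priors:
  P(Z=I)·L_I = 0.23 × 0.0979 = 0.022517
  P(Z=II)·L_II = 0.29 × 0.1771 = 0.051359
  P(Z=III)·L_III = 0.30 × 0.2244 = 0.06732
  P(Z=IV)·L_IV = 0.18 × 0.2304 = 0.041472
Marginal: 0.022517 + 0.051359 + 0.06732 + 0.041472 = 0.182668
So the posterior for Group II is 0.051359 / 0.182668 ≈ 0.281.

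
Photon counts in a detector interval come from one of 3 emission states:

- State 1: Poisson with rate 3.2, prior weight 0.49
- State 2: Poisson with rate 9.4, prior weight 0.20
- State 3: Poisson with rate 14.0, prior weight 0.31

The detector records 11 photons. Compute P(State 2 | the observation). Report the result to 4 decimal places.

0.4435

Apply Bayes' rule: the posterior for each component is proportional to its prior times its likelihood at x.
Poisson probabilities:
  L_1 = e^(−3.2)·3.2^11/11! = 0.000367919
  L_2 = e^(−9.4)·9.4^11/11! = 0.104926
  L_3 = e^(−14.0)·14.0^11/11! = 0.0843587
Multiply by the mixture weights:
  π_1·L_1 = 0.49 × 0.000367919 = 0.00018028
  π_2·L_2 = 0.20 × 0.104926 = 0.0209852
  π_3·L_3 = 0.31 × 0.0843587 = 0.0261512
Normaliser: 0.00018028 + 0.0209852 + 0.0261512 = 0.0473167
Responsibility of State 2: 0.0209852 / 0.0473167 ≈ 0.4435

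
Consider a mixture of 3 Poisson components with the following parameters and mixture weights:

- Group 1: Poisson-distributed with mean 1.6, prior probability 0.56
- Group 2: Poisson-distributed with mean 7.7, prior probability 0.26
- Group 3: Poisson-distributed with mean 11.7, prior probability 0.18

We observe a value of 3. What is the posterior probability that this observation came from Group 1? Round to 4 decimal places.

0.8919

By Bayes' theorem, P(k | x) = π_k f_k(x) / Σ_j π_j f_j(x).
Component likelihoods at x = 3:
  L_1 = e^(−1.6)·1.6^3/3! = 0.137828
  L_2 = e^(−7.7)·7.7^3/3! = 0.0344551
  L_3 = e^(−11.7)·11.7^3/3! = 0.00221391
Prior × likelihood for each component:
  π_1·L_1 = 0.56 × 0.137828 = 0.0771837
  π_2·L_2 = 0.26 × 0.0344551 = 0.00895832
  π_3·L_3 = 0.18 × 0.00221391 = 0.000398505
Sum: 0.0771837 + 0.00895832 + 0.000398505 = 0.0865405
So the posterior for Group 1 is 0.0771837 / 0.0865405 ≈ 0.8919.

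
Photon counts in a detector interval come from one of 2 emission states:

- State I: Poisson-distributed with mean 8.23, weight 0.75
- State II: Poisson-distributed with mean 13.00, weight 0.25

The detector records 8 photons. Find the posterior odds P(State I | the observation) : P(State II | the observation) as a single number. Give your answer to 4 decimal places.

Only the two components matter; the odds are (π_i f_i(x)) / (π_j f_j(x)).
Poisson probabilities:
  p_I = e^(−8.23)·8.23^8/8! = 0.139134
  p_II = e^(−13.00)·13.00^8/8! = 0.0457297
Odds = (0.75/0.25) × (0.139134/0.0457297) = 3 × 3.04254 ≈ 9.1276

9.1276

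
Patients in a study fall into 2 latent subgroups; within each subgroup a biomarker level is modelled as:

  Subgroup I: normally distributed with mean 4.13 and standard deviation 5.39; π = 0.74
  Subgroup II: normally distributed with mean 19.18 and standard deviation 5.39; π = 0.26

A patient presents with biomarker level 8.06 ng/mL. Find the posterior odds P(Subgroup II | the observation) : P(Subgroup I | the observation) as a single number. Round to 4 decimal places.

0.0546

Only the two components matter; the odds are (P(Z=i) f_i(x)) / (P(Z=j) f_j(x)).
Component likelihoods at x = 8.06 ng/mL:
  L_I = 0.0567388
  L_II = 0.00881207
0.00229114 / 0.0419867 ≈ 0.0546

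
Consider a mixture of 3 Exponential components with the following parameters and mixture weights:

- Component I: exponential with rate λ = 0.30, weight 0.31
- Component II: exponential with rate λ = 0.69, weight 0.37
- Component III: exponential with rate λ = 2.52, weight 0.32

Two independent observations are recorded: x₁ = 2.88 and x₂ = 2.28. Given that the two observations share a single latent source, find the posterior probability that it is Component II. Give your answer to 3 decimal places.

Apply Bayes' rule: the posterior for each component is proportional to its prior times its likelihood at x.
Since both observations come from the same component, the likelihood for component k is f_k(x₁)·f_k(x₂).
  L_I = [0.126442] × [0.151378] = 0.0191406
  L_II = [0.0945843] × [0.143093] = 0.0135343
  L_III = [0.00177609] × [0.00805598] = 1.43081e-05
Prior × likelihood for each component:
  π_I·L_I = 0.31 × 0.0191406 = 0.00593357
  π_II·L_II = 0.37 × 0.0135343 = 0.00500769
  π_III·L_III = 0.32 × 1.43081e-05 = 4.5786e-06
Evidence: 0.00593357 + 0.00500769 + 4.5786e-06 = 0.0109458
So the posterior for Component II is 0.00500769 / 0.0109458 ≈ 0.457.

0.457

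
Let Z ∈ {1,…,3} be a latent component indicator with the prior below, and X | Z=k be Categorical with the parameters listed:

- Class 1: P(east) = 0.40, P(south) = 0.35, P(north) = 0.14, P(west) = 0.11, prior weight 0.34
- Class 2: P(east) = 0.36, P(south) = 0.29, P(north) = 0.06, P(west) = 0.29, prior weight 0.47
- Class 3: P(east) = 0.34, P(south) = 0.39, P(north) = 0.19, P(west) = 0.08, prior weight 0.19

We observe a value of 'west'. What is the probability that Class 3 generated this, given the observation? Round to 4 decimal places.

0.0805

Posterior ∝ prior × likelihood, so P(k | x) ∝ π_k f_k(x); normalise over all components.
Evaluate each component's likelihood at the observed value:
  L_1 = 0.11
  L_2 = 0.29
  L_3 = 0.08
Unnormalised posteriors:
  π_1·L_1 = 0.34 × 0.11 = 0.0374
  π_2·L_2 = 0.47 × 0.29 = 0.1363
  π_3·L_3 = 0.19 × 0.08 = 0.0152
Evidence: 0.0374 + 0.1363 + 0.0152 = 0.1889
So the posterior for Class 3 is 0.0152 / 0.1889 ≈ 0.0805.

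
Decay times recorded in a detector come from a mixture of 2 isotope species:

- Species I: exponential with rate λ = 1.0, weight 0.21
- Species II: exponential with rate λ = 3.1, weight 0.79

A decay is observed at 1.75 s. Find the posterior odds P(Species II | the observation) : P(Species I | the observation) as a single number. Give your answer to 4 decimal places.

Only the two components matter; the odds are (π_i f_i(x)) / (π_j f_j(x)).
Evaluate each component's likelihood at the observed value:
  f_I = 0.173774
  f_II = 0.0136557
0.010788 / 0.0364925 ≈ 0.2956

0.2956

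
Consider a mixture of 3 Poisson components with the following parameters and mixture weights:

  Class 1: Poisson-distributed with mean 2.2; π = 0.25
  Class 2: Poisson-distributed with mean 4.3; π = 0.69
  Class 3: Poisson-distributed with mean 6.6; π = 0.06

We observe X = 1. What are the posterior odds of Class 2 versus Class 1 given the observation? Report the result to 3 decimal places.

Posterior odds = (π_i f_i(x)) / (π_j f_j(x)); the normalising sum cancels.
Poisson probabilities:
  p_1 = e^(−2.2)·2.2^1/1! = 0.243767
  p_2 = e^(−4.3)·4.3^1/1! = 0.0583448
  p_3 = e^(−6.6)·6.6^1/1! = 0.00897843
Odds = (0.69/0.25) × (0.0583448/0.243767) = 2.76 × 0.239347 ≈ 0.661

0.661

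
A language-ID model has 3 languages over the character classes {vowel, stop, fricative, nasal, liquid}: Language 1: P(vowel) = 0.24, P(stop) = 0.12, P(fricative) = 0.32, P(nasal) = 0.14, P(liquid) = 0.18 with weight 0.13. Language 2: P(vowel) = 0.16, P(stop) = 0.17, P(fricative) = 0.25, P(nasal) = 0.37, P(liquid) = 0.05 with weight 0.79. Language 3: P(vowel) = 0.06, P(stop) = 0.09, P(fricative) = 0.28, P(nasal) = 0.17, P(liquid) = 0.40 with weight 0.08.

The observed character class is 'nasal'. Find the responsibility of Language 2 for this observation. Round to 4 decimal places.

0.9019

Posterior ∝ prior × likelihood, so P(k | x) ∝ P(Z=k) f_k(x); normalise over all components.
Component likelihoods at x = 'nasal':
  L_1 = 0.14
  L_2 = 0.37
  L_3 = 0.17
Prior × likelihood for each component:
  P(Z=1)·L_1 = 0.13 × 0.14 = 0.0182
  P(Z=2)·L_2 = 0.79 × 0.37 = 0.2923
  P(Z=3)·L_3 = 0.08 × 0.17 = 0.0136
Evidence: 0.0182 + 0.2923 + 0.0136 = 0.3241
P(Language 2 | data) = 0.2923 / 0.3241 ≈ 0.9019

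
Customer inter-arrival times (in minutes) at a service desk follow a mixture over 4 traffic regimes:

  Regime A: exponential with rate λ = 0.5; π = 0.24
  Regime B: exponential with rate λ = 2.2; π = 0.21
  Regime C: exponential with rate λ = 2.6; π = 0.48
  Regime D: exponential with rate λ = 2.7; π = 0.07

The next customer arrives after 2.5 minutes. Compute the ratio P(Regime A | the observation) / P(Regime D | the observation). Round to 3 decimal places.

Since P(k|x) ∝ P(Z=k) f_k(x), the posterior odds are P(Z=i) f_i(x) / (P(Z=j) f_j(x)).
Component likelihoods at x = 2.5 minutes:
  p_A = 0.143252
  p_B = 0.0089909
  p_C = 0.00390894
  p_D = 0.00316137
Odds = (0.24/0.07) × (0.143252/0.00316137) = 3.42857 × 45.3133 ≈ 155.360

155.360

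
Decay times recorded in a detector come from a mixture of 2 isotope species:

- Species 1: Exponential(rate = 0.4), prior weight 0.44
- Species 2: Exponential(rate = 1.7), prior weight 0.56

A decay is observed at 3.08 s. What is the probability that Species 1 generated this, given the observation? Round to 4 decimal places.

Posterior ∝ prior × likelihood, so P(k | x) ∝ w_k f_k(x); normalise over all components.
Evaluate each component's likelihood at the observed value:
  f_1 = 0.116683
  f_2 = 0.00904655
Prior × likelihood for each component:
  w_1·f_1 = 0.44 × 0.116683 = 0.0513407
  w_2·f_2 = 0.56 × 0.00904655 = 0.00506607
Evidence: 0.0513407 + 0.00506607 = 0.0564068
P(Species 1 | data) ≈ 0.9102

0.9102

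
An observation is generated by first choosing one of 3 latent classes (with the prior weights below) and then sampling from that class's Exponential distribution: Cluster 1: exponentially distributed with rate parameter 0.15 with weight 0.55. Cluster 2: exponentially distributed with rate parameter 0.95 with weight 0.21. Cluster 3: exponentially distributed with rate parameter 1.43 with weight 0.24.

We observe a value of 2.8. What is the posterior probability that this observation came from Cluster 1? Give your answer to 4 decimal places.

0.7284

The responsibility of component k is P(Z=k) f_k(x) divided by Σ_j P(Z=j) f_j(x).
Component likelihoods at x = 2.8:
  p_1 = 0.098557
  p_2 = 0.0664508
  p_3 = 0.0260868
Weight by the priors:
  P(Z=1)·p_1 = 0.55 × 0.098557 = 0.0542064
  P(Z=2)·p_2 = 0.21 × 0.0664508 = 0.0139547
  P(Z=3)·p_3 = 0.24 × 0.0260868 = 0.00626083
Marginal: 0.0542064 + 0.0139547 + 0.00626083 = 0.0744219
P(Cluster 1 | the observation) ≈ 0.7284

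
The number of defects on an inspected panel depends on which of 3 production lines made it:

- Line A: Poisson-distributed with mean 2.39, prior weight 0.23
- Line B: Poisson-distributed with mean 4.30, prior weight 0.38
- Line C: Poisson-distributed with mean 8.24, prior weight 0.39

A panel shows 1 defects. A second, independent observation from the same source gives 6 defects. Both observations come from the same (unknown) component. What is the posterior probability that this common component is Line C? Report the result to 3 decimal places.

0.025

Posterior ∝ prior × likelihood, so P(k | x) ∝ π_k f_k(x); normalise over all components.
Since both observations come from the same component, the likelihood for component k is f_k(x₁)·f_k(x₂).
  p_A = [0.218995] × [0.0237187] = 0.00519428
  p_B = [0.0583448] × [0.119127] = 0.00695047
  p_C = [0.00217441] × [0.114721] = 0.000249451
Multiply by the mixture weights:
  π_A·p_A = 0.23 × 0.00519428 = 0.00119468
  π_B·p_B = 0.38 × 0.00695047 = 0.00264118
  π_C·p_C = 0.39 × 0.000249451 = 9.72858e-05
Sum: 0.00119468 + 0.00264118 + 9.72858e-05 = 0.00393315
P(Line C | x₁, x₂) ≈ 0.025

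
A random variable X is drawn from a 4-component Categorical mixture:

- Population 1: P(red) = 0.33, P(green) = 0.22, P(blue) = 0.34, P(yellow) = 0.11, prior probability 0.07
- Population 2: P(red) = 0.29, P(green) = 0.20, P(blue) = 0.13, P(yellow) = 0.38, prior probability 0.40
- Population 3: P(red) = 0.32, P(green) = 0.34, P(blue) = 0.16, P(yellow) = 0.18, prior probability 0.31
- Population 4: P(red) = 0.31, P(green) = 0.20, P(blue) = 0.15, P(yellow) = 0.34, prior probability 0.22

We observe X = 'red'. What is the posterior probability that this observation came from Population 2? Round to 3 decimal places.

0.378

P(component k | x) = w_k·f_k(x) / marginal(x), where marginal(x) = Σ_j w_j·f_j(x).
Evaluate each component's likelihood at the observed value:
  f_1 = 0.33
  f_2 = 0.29
  f_3 = 0.32
  f_4 = 0.31
Unnormalised posteriors:
  w_1·f_1 = 0.07 × 0.33 = 0.0231
  w_2·f_2 = 0.40 × 0.29 = 0.116
  w_3·f_3 = 0.31 × 0.32 = 0.0992
  w_4·f_4 = 0.22 × 0.31 = 0.0682
Evidence: 0.0231 + 0.116 + 0.0992 + 0.0682 = 0.3065
P(Population 2 | 'red') ≈ 0.378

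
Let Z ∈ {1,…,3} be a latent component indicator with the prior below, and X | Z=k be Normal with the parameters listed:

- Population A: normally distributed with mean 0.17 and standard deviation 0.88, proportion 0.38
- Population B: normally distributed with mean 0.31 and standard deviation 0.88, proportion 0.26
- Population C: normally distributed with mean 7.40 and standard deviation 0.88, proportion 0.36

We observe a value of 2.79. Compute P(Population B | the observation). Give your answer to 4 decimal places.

0.5203

Posterior ∝ prior × likelihood, so P(k | x) ∝ P(Z=k) f_k(x); normalise over all components.
Evaluate each component's likelihood at the observed value:
  f_A = (1/(0.88·√(2π)))·exp(−(2.79−0.17)²/(2·0.88²)) = 0.453344·exp(-4.43208) = 0.00539015
  f_B = (1/(0.88·√(2π)))·exp(−(2.79−0.31)²/(2·0.88²)) = 0.453344·exp(-3.97107) = 0.00854696
  f_C = (1/(0.88·√(2π)))·exp(−(2.79−7.40)²/(2·0.88²)) = 0.453344·exp(-13.72166) = 4.97953e-07
Prior × likelihood for each component:
  P(Z=A)·f_A = 0.38 × 0.00539015 = 0.00204826
  P(Z=B)·f_B = 0.26 × 0.00854696 = 0.00222221
  P(Z=C)·f_C = 0.36 × 4.97953e-07 = 1.79263e-07
Sum: 0.00204826 + 0.00222221 + 1.79263e-07 = 0.00427065
Responsibility of Population B: 0.00222221 / 0.00427065 ≈ 0.5203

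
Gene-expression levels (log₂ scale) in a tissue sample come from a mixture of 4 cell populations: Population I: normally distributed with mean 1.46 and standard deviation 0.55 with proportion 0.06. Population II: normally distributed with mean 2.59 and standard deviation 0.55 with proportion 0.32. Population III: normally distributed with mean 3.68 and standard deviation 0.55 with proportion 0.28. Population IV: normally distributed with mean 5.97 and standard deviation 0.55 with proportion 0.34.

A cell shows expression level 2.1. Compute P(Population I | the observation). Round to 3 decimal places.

Posterior ∝ prior × likelihood, so P(k | x) ∝ π_k f_k(x); normalise over all components.
Evaluate each component's likelihood at the observed value:
  f_I = (1/(0.55·√(2π)))·exp(−(2.1−1.46)²/(2·0.55²)) = 0.725350·exp(-0.67702) = 0.368569
  f_II = (1/(0.55·√(2π)))·exp(−(2.1−2.59)²/(2·0.55²)) = 0.725350·exp(-0.39686) = 0.487746
  f_III = (1/(0.55·√(2π)))·exp(−(2.1−3.68)²/(2·0.55²)) = 0.725350·exp(-4.12628) = 0.0117092
  f_IV = (1/(0.55·√(2π)))·exp(−(2.1−5.97)²/(2·0.55²)) = 0.725350·exp(-24.75521) = 1.28676e-11
Weight by the priors:
  π_I·f_I = 0.06 × 0.368569 = 0.0221142
  π_II·f_II = 0.32 × 0.487746 = 0.156079
  π_III·f_III = 0.28 × 0.0117092 = 0.00327857
  π_IV·f_IV = 0.34 × 1.28676e-11 = 4.37499e-12
Evidence: 0.0221142 + 0.156079 + 0.00327857 + 4.37499e-12 = 0.181471
P(Population I | the observation) = 0.0221142 / 0.181471 ≈ 0.122

0.122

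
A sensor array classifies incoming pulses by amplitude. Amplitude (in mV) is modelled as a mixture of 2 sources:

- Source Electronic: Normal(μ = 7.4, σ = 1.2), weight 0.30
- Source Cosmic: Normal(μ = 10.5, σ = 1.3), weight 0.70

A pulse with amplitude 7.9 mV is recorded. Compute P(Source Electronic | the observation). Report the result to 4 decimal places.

0.7588

By Bayes' theorem, P(k | x) = π_k f_k(x) / Σ_j π_j f_j(x).
Evaluate each component's likelihood at the observed value:
  f_Electronic = (1/(1.2·√(2π)))·exp(−(7.9−7.4)²/(2·1.2²)) = 0.332452·exp(-0.08681) = 0.30481
  f_Cosmic = (1/(1.3·√(2π)))·exp(−(7.9−10.5)²/(2·1.3²)) = 0.306879·exp(-2.00000) = 0.0415315
Prior × likelihood for each component:
  π_Electronic·f_Electronic = 0.30 × 0.30481 = 0.0914431
  π_Cosmic·f_Cosmic = 0.70 × 0.0415315 = 0.0290721
Sum: 0.0914431 + 0.0290721 = 0.120515
P(Source Electronic | 7.9 mV) ≈ 0.7588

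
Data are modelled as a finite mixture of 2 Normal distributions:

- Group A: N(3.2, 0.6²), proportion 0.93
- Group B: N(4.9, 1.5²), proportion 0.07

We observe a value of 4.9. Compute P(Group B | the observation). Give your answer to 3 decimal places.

Apply Bayes' rule: the posterior for each component is proportional to its prior times its likelihood at x.
Normal densities:
  L_A = 0.0120102
  L_B = 0.265962
Unnormalised posteriors:
  P(Z=A)·L_A = 0.93 × 0.0120102 = 0.0111695
  P(Z=B)·L_B = 0.07 × 0.265962 = 0.0186173
Normaliser: 0.0111695 + 0.0186173 = 0.0297868
P(Group B | data) ≈ 0.625

0.625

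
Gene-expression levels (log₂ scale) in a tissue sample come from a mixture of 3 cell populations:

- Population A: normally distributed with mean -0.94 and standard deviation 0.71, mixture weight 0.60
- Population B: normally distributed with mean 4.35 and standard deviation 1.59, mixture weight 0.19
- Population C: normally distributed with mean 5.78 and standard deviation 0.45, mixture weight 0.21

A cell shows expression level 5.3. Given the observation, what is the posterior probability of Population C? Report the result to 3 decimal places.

Apply Bayes' rule: the posterior for each component is proportional to its prior times its likelihood at x.
Component likelihoods at x = 5.3:
  f_A = 9.47991e-18
  f_B = 0.209891
  f_C = 0.501917
Unnormalised posteriors:
  π_A·f_A = 0.60 × 9.47991e-18 = 5.68795e-18
  π_B·f_B = 0.19 × 0.209891 = 0.0398793
  π_C·f_C = 0.21 × 0.501917 = 0.105403
Marginal: 5.68795e-18 + 0.0398793 + 0.105403 = 0.145282
P(Population C | the observation) = 0.105403 / 0.145282 ≈ 0.726

0.726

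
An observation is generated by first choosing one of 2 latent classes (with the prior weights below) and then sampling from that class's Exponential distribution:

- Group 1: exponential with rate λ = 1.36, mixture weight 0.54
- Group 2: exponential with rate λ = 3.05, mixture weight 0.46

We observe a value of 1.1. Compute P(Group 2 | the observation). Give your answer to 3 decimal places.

0.229

By Bayes' theorem, P(k | x) = P(Z=k) f_k(x) / Σ_j P(Z=j) f_j(x).
Exponential densities:
  f_1 = 1.36·e^(−1.36·1.1) = 1.36·e^(−1.4960) = 0.304673
  f_2 = 3.05·e^(−3.05·1.1) = 3.05·e^(−3.3550) = 0.106474
Unnormalised posteriors:
  P(Z=1)·f_1 = 0.54 × 0.304673 = 0.164524
  P(Z=2)·f_2 = 0.46 × 0.106474 = 0.0489778
Marginal: 0.164524 + 0.0489778 = 0.213501
Responsibility of Group 2: 0.0489778 / 0.213501 ≈ 0.229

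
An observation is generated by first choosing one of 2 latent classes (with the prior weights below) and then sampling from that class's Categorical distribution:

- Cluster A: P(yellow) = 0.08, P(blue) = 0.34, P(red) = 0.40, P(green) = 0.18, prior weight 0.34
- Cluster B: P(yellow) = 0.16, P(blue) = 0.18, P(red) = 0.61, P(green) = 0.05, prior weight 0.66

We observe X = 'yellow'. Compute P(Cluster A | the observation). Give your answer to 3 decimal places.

0.205

The responsibility of component k is P(Z=k) f_k(x) divided by Σ_j P(Z=j) f_j(x).
Evaluate each component's likelihood at the observed value:
  p_A = P(yellow | comp) = 0.08
  p_B = P(yellow | comp) = 0.16
Multiply by the mixture weights:
  P(Z=A)·p_A = 0.34 × 0.08 = 0.0272
  P(Z=B)·p_B = 0.66 × 0.16 = 0.1056
Marginal: 0.0272 + 0.1056 = 0.1328
P(Cluster A | data) = 0.0272 / 0.1328 ≈ 0.205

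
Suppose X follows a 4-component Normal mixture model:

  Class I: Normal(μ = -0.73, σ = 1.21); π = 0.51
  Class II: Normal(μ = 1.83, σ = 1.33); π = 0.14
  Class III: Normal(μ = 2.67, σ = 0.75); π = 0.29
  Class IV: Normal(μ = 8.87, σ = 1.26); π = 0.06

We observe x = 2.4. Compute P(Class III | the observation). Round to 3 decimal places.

Posterior ∝ prior × likelihood, so P(k | x) ∝ P(Z=k) f_k(x); normalise over all components.
Normal densities:
  L_I = (1/(1.21·√(2π)))·exp(−(2.4−-0.73)²/(2·1.21²)) = 0.329704·exp(-3.34571) = 0.0116172
  L_II = (1/(1.33·√(2π)))·exp(−(2.4−1.83)²/(2·1.33²)) = 0.299957·exp(-0.09184) = 0.273637
  L_III = (1/(0.75·√(2π)))·exp(−(2.4−2.67)²/(2·0.75²)) = 0.531923·exp(-0.06480) = 0.498547
  L_IV = (1/(1.26·√(2π)))·exp(−(2.4−8.87)²/(2·1.26²)) = 0.316621·exp(-13.18370) = 5.95565e-07
Unnormalised posteriors:
  P(Z=I)·L_I = 0.51 × 0.0116172 = 0.00592479
  P(Z=II)·L_II = 0.14 × 0.273637 = 0.0383091
  P(Z=III)·L_III = 0.29 × 0.498547 = 0.144579
  P(Z=IV)·L_IV = 0.06 × 5.95565e-07 = 3.57339e-08
Normaliser: 0.00592479 + 0.0383091 + 0.144579 + 3.57339e-08 = 0.188813
P(Class III | x) ≈ 0.766

0.766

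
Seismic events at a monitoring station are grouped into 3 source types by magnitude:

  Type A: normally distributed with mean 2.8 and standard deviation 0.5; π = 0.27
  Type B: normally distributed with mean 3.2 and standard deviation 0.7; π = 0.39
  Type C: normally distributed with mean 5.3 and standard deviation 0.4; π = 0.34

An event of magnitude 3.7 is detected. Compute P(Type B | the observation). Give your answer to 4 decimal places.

P(component k | x) = P(Z=k)·f_k(x) / marginal(x), where marginal(x) = Σ_j P(Z=j)·f_j(x).
Evaluate each component's likelihood at the observed value:
  f_A = (1/(0.5·√(2π)))·exp(−(3.7−2.8)²/(2·0.5²)) = 0.797885·exp(-1.62000) = 0.1579
  f_B = (1/(0.7·√(2π)))·exp(−(3.7−3.2)²/(2·0.7²)) = 0.569918·exp(-0.25510) = 0.441593
  f_C = (1/(0.4·√(2π)))·exp(−(3.7−5.3)²/(2·0.4²)) = 0.997356·exp(-8.00000) = 0.000334576
Weight by the priors:
  P(Z=A)·f_A = 0.27 × 0.1579 = 0.0426331
  P(Z=B)·f_B = 0.39 × 0.441593 = 0.172221
  P(Z=C)·f_C = 0.34 × 0.000334576 = 0.000113756
Normaliser: 0.0426331 + 0.172221 + 0.000113756 = 0.214968
So the posterior for Type B is 0.172221 / 0.214968 ≈ 0.8011.

0.8011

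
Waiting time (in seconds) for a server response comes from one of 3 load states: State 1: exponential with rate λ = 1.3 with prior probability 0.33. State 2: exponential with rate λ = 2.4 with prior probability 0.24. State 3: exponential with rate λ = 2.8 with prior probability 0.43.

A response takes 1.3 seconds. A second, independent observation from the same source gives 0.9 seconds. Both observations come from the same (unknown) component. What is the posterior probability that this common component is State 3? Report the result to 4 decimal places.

0.1545

P(component k | x) = P(Z=k)·f_k(x) / marginal(x), where marginal(x) = Σ_j P(Z=j)·f_j(x).
Since both observations come from the same component, the likelihood for component k is f_k(x₁)·f_k(x₂).
  f_1 = [1.3·e^(−1.3·1.3) = 1.3·e^(−1.6900) = 0.239875] × [0.403477] = 0.0967842
  f_2 = [2.4·e^(−2.4·1.3) = 2.4·e^(−3.1200) = 0.105977] × [0.27678] = 0.0293324
  f_3 = [2.8·e^(−2.8·1.3) = 2.8·e^(−3.6400) = 0.0735066] × [0.225287] = 0.0165601
Prior × likelihood for each component:
  P(Z=1)·f_1 = 0.33 × 0.0967842 = 0.0319388
  P(Z=2)·f_2 = 0.24 × 0.0293324 = 0.00703978
  P(Z=3)·f_3 = 0.43 × 0.0165601 = 0.00712083
Sum: 0.0319388 + 0.00703978 + 0.00712083 = 0.0460994
Responsibility of State 3: 0.00712083 / 0.0460994 ≈ 0.1545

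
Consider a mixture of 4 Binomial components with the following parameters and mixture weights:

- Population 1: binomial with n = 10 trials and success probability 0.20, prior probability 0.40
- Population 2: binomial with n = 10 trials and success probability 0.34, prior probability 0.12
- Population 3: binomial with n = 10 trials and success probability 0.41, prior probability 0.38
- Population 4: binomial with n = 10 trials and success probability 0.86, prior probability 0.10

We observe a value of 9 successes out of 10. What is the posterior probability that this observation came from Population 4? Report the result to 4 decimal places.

0.9787

Posterior ∝ prior × likelihood, so P(k | x) ∝ w_k f_k(x); normalise over all components.
Binomial probabilities:
  p_1 = C(10,9)·0.20^9·0.80^1 = 10·5.12e-07·0.8 = 4.096e-06
  p_2 = C(10,9)·0.34^9·0.66^1 = 10·6.0717e-05·0.66 = 0.000400732
  p_3 = C(10,9)·0.41^9·0.59^1 = 10·0.000327382·0.59 = 0.00193155
  p_4 = C(10,9)·0.86^9·0.14^1 = 10·0.257327·0.14 = 0.360258
Weight by the priors:
  w_1·p_1 = 0.40 × 4.096e-06 = 1.6384e-06
  w_2·p_2 = 0.12 × 0.000400732 = 4.80879e-05
  w_3·p_3 = 0.38 × 0.00193155 = 0.00073399
  w_4·p_4 = 0.10 × 0.360258 = 0.0360258
Evidence: 1.6384e-06 + 4.80879e-05 + 0.00073399 + 0.0360258 = 0.0368096
P(Population 4 | data) = 0.0360258 / 0.0368096 ≈ 0.9787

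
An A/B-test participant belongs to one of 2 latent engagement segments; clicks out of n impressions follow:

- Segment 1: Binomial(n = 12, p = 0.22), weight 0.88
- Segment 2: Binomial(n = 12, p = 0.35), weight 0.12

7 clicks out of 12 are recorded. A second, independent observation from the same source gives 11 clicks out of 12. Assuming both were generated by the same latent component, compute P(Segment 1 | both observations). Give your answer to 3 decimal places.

0.005

Apply Bayes' rule: the posterior for each component is proportional to its prior times its likelihood at x.
Since both observations come from the same component, the likelihood for component k is f_k(x₁)·f_k(x₂).
  f_1 = [C(12,7)·0.22^7·0.78^5 = 792·2.49436e-05·0.288717 = 0.0057037] × [5.46922e-07] = 3.11948e-09
  f_2 = [C(12,7)·0.35^7·0.65^5 = 792·0.000643393·0.116029 = 0.0591246] × [7.53083e-05] = 4.45258e-06
Prior × likelihood for each component:
  w_1·f_1 = 0.88 × 3.11948e-09 = 2.74514e-09
  w_2·f_2 = 0.12 × 4.45258e-06 = 5.34309e-07
Sum: 2.74514e-09 + 5.34309e-07 = 5.37054e-07
So the posterior for Segment 1 is 2.74514e-09 / 5.37054e-07 ≈ 0.005.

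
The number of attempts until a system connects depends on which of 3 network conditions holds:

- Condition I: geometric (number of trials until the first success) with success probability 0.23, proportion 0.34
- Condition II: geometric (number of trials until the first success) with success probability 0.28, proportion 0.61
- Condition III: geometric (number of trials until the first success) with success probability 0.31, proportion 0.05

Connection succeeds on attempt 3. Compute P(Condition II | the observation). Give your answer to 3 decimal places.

0.622

P(component k | x) = π_k·f_k(x) / marginal(x), where marginal(x) = Σ_j π_j·f_j(x).
Evaluate each component's likelihood at the observed value:
  L_I = 0.23·(1−0.23)^2 = 0.23·0.5929 = 0.136367
  L_II = 0.28·(1−0.28)^2 = 0.28·0.5184 = 0.145152
  L_III = 0.31·(1−0.31)^2 = 0.31·0.4761 = 0.147591
Multiply by the mixture weights:
  π_I·L_I = 0.34 × 0.136367 = 0.0463648
  π_II·L_II = 0.61 × 0.145152 = 0.0885427
  π_III·L_III = 0.05 × 0.147591 = 0.00737955
Denominator: 0.0463648 + 0.0885427 + 0.00737955 = 0.142287
So the posterior for Condition II is 0.0885427 / 0.142287 ≈ 0.622.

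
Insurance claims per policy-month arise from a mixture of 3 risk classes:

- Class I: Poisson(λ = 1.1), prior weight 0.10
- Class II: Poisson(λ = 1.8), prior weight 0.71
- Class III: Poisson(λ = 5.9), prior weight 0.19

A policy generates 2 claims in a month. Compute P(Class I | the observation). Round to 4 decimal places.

0.0918

Apply Bayes' rule: the posterior for each component is proportional to its prior times its likelihood at x.
Evaluate each component's likelihood at the observed value:
  p_I = 0.201387
  p_II = 0.267784
  p_III = 0.04768
Weight by the priors:
  π_I·p_I = 0.10 × 0.201387 = 0.0201387
  π_II·p_II = 0.71 × 0.267784 = 0.190127
  π_III·p_III = 0.19 × 0.04768 = 0.00905921
Normaliser: 0.0201387 + 0.190127 + 0.00905921 = 0.219325
So the posterior for Class I is 0.0201387 / 0.219325 ≈ 0.0918.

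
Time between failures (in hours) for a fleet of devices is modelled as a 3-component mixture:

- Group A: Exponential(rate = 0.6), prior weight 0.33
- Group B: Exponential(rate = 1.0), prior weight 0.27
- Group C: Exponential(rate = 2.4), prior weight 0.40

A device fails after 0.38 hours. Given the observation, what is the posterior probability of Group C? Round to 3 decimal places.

0.530

By Bayes' theorem, P(k | x) = π_k f_k(x) / Σ_j π_j f_j(x).
Evaluate each component's likelihood at the observed value:
  p_A = 0.477675
  p_B = 0.683861
  p_C = 0.964128
Multiply by the mixture weights:
  π_A·p_A = 0.33 × 0.477675 = 0.157633
  π_B·p_B = 0.27 × 0.683861 = 0.184643
  π_C·p_C = 0.40 × 0.964128 = 0.385651
Marginal: 0.157633 + 0.184643 + 0.385651 = 0.727926
Responsibility of Group C: 0.385651 / 0.727926 ≈ 0.530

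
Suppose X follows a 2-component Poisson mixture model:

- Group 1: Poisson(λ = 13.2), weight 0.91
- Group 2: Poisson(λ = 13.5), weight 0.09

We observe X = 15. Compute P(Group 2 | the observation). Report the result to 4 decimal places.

P(component k | x) = π_k·f_k(x) / marginal(x), where marginal(x) = Σ_j π_j·f_j(x).
Component likelihoods at x = 15:
  p_1 = e^(−13.2)·13.2^15/15! = 0.0910798
  p_2 = e^(−13.5)·13.5^15/15! = 0.0945217
Prior × likelihood for each component:
  π_1·p_1 = 0.91 × 0.0910798 = 0.0828826
  π_2·p_2 = 0.09 × 0.0945217 = 0.00850695
Evidence: 0.0828826 + 0.00850695 = 0.0913896
P(Group 2 | the observation) ≈ 0.0931

0.0931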